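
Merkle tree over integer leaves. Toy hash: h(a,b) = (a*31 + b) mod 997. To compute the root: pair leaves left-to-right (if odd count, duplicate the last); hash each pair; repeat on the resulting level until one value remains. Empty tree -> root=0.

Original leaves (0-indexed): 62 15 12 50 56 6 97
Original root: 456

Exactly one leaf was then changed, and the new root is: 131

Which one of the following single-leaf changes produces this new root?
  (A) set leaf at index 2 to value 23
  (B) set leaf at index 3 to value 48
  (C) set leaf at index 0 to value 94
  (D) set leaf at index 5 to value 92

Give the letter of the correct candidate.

Original leaves: [62, 15, 12, 50, 56, 6, 97]
Target new root: 131
Try each candidate change and compute the resulting root:
Candidate A: set leaf[2] = 23 -> leaves = [62, 15, 23, 50, 56, 6, 97]
  L0: [62, 15, 23, 50, 56, 6, 97]
  L1: h(62,15)=(62*31+15)%997=940 h(23,50)=(23*31+50)%997=763 h(56,6)=(56*31+6)%997=745 h(97,97)=(97*31+97)%997=113 -> [940, 763, 745, 113]
  L2: h(940,763)=(940*31+763)%997=990 h(745,113)=(745*31+113)%997=277 -> [990, 277]
  L3: h(990,277)=(990*31+277)%997=60 -> [60]
  root = 60 != target 131
Candidate B: set leaf[3] = 48 -> leaves = [62, 15, 12, 48, 56, 6, 97]
  L0: [62, 15, 12, 48, 56, 6, 97]
  L1: h(62,15)=(62*31+15)%997=940 h(12,48)=(12*31+48)%997=420 h(56,6)=(56*31+6)%997=745 h(97,97)=(97*31+97)%997=113 -> [940, 420, 745, 113]
  L2: h(940,420)=(940*31+420)%997=647 h(745,113)=(745*31+113)%997=277 -> [647, 277]
  L3: h(647,277)=(647*31+277)%997=394 -> [394]
  root = 394 != target 131
Candidate C: set leaf[0] = 94 -> leaves = [94, 15, 12, 50, 56, 6, 97]
  L0: [94, 15, 12, 50, 56, 6, 97]
  L1: h(94,15)=(94*31+15)%997=935 h(12,50)=(12*31+50)%997=422 h(56,6)=(56*31+6)%997=745 h(97,97)=(97*31+97)%997=113 -> [935, 422, 745, 113]
  L2: h(935,422)=(935*31+422)%997=494 h(745,113)=(745*31+113)%997=277 -> [494, 277]
  L3: h(494,277)=(494*31+277)%997=636 -> [636]
  root = 636 != target 131
Candidate D: set leaf[5] = 92 -> leaves = [62, 15, 12, 50, 56, 92, 97]
  L0: [62, 15, 12, 50, 56, 92, 97]
  L1: h(62,15)=(62*31+15)%997=940 h(12,50)=(12*31+50)%997=422 h(56,92)=(56*31+92)%997=831 h(97,97)=(97*31+97)%997=113 -> [940, 422, 831, 113]
  L2: h(940,422)=(940*31+422)%997=649 h(831,113)=(831*31+113)%997=949 -> [649, 949]
  L3: h(649,949)=(649*31+949)%997=131 -> [131]
  root = 131 == target 131  ** MATCH **
Candidate D produces the target root.

Answer: D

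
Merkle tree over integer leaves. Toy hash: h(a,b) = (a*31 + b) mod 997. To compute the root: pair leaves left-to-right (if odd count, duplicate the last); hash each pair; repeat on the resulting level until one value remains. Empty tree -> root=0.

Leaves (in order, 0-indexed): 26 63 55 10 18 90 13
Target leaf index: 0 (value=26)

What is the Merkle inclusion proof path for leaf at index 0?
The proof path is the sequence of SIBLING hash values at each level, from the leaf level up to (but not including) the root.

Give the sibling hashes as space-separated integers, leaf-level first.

L0 (leaves): [26, 63, 55, 10, 18, 90, 13], target index=0
L1: h(26,63)=(26*31+63)%997=869 [pair 0] h(55,10)=(55*31+10)%997=718 [pair 1] h(18,90)=(18*31+90)%997=648 [pair 2] h(13,13)=(13*31+13)%997=416 [pair 3] -> [869, 718, 648, 416]
  Sibling for proof at L0: 63
L2: h(869,718)=(869*31+718)%997=738 [pair 0] h(648,416)=(648*31+416)%997=564 [pair 1] -> [738, 564]
  Sibling for proof at L1: 718
L3: h(738,564)=(738*31+564)%997=511 [pair 0] -> [511]
  Sibling for proof at L2: 564
Root: 511
Proof path (sibling hashes from leaf to root): [63, 718, 564]

Answer: 63 718 564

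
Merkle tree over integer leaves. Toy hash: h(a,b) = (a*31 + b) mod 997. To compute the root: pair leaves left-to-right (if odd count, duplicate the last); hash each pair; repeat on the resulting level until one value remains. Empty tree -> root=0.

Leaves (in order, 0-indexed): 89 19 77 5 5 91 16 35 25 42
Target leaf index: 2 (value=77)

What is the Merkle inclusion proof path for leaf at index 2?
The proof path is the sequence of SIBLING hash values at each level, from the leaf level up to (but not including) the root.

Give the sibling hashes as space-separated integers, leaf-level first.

L0 (leaves): [89, 19, 77, 5, 5, 91, 16, 35, 25, 42], target index=2
L1: h(89,19)=(89*31+19)%997=784 [pair 0] h(77,5)=(77*31+5)%997=398 [pair 1] h(5,91)=(5*31+91)%997=246 [pair 2] h(16,35)=(16*31+35)%997=531 [pair 3] h(25,42)=(25*31+42)%997=817 [pair 4] -> [784, 398, 246, 531, 817]
  Sibling for proof at L0: 5
L2: h(784,398)=(784*31+398)%997=774 [pair 0] h(246,531)=(246*31+531)%997=181 [pair 1] h(817,817)=(817*31+817)%997=222 [pair 2] -> [774, 181, 222]
  Sibling for proof at L1: 784
L3: h(774,181)=(774*31+181)%997=247 [pair 0] h(222,222)=(222*31+222)%997=125 [pair 1] -> [247, 125]
  Sibling for proof at L2: 181
L4: h(247,125)=(247*31+125)%997=803 [pair 0] -> [803]
  Sibling for proof at L3: 125
Root: 803
Proof path (sibling hashes from leaf to root): [5, 784, 181, 125]

Answer: 5 784 181 125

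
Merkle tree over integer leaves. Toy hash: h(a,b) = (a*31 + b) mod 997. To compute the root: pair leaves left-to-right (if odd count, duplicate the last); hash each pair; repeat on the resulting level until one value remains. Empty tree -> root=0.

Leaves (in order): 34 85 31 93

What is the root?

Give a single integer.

Answer: 471

Derivation:
L0: [34, 85, 31, 93]
L1: h(34,85)=(34*31+85)%997=142 h(31,93)=(31*31+93)%997=57 -> [142, 57]
L2: h(142,57)=(142*31+57)%997=471 -> [471]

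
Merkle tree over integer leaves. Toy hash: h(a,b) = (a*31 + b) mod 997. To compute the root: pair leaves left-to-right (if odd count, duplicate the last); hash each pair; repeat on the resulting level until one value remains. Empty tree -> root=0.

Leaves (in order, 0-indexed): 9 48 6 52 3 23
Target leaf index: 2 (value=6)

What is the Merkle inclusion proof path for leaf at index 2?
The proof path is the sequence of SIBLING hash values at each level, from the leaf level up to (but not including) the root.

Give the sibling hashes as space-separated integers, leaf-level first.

L0 (leaves): [9, 48, 6, 52, 3, 23], target index=2
L1: h(9,48)=(9*31+48)%997=327 [pair 0] h(6,52)=(6*31+52)%997=238 [pair 1] h(3,23)=(3*31+23)%997=116 [pair 2] -> [327, 238, 116]
  Sibling for proof at L0: 52
L2: h(327,238)=(327*31+238)%997=405 [pair 0] h(116,116)=(116*31+116)%997=721 [pair 1] -> [405, 721]
  Sibling for proof at L1: 327
L3: h(405,721)=(405*31+721)%997=315 [pair 0] -> [315]
  Sibling for proof at L2: 721
Root: 315
Proof path (sibling hashes from leaf to root): [52, 327, 721]

Answer: 52 327 721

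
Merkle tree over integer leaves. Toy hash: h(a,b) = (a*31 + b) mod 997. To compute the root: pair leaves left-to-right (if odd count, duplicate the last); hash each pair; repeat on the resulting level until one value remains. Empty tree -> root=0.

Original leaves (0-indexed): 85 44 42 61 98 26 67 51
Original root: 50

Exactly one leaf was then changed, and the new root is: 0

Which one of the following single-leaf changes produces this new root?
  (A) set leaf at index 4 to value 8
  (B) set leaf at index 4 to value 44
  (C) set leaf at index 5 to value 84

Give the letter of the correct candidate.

Answer: B

Derivation:
Original leaves: [85, 44, 42, 61, 98, 26, 67, 51]
Target new root: 0
Try each candidate change and compute the resulting root:
Candidate A: set leaf[4] = 8 -> leaves = [85, 44, 42, 61, 8, 26, 67, 51]
  L0: [85, 44, 42, 61, 8, 26, 67, 51]
  L1: h(85,44)=(85*31+44)%997=685 h(42,61)=(42*31+61)%997=366 h(8,26)=(8*31+26)%997=274 h(67,51)=(67*31+51)%997=134 -> [685, 366, 274, 134]
  L2: h(685,366)=(685*31+366)%997=664 h(274,134)=(274*31+134)%997=652 -> [664, 652]
  L3: h(664,652)=(664*31+652)%997=299 -> [299]
  root = 299 != target 0
Candidate B: set leaf[4] = 44 -> leaves = [85, 44, 42, 61, 44, 26, 67, 51]
  L0: [85, 44, 42, 61, 44, 26, 67, 51]
  L1: h(85,44)=(85*31+44)%997=685 h(42,61)=(42*31+61)%997=366 h(44,26)=(44*31+26)%997=393 h(67,51)=(67*31+51)%997=134 -> [685, 366, 393, 134]
  L2: h(685,366)=(685*31+366)%997=664 h(393,134)=(393*31+134)%997=353 -> [664, 353]
  L3: h(664,353)=(664*31+353)%997=0 -> [0]
  root = 0 == target 0  ** MATCH **
Candidate C: set leaf[5] = 84 -> leaves = [85, 44, 42, 61, 98, 84, 67, 51]
  L0: [85, 44, 42, 61, 98, 84, 67, 51]
  L1: h(85,44)=(85*31+44)%997=685 h(42,61)=(42*31+61)%997=366 h(98,84)=(98*31+84)%997=131 h(67,51)=(67*31+51)%997=134 -> [685, 366, 131, 134]
  L2: h(685,366)=(685*31+366)%997=664 h(131,134)=(131*31+134)%997=207 -> [664, 207]
  L3: h(664,207)=(664*31+207)%997=851 -> [851]
  root = 851 != target 0
Candidate B produces the target root.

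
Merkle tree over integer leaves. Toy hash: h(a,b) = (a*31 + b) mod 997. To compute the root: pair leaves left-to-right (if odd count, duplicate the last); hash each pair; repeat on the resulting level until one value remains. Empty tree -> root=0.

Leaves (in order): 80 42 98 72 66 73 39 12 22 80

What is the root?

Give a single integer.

L0: [80, 42, 98, 72, 66, 73, 39, 12, 22, 80]
L1: h(80,42)=(80*31+42)%997=528 h(98,72)=(98*31+72)%997=119 h(66,73)=(66*31+73)%997=125 h(39,12)=(39*31+12)%997=224 h(22,80)=(22*31+80)%997=762 -> [528, 119, 125, 224, 762]
L2: h(528,119)=(528*31+119)%997=535 h(125,224)=(125*31+224)%997=111 h(762,762)=(762*31+762)%997=456 -> [535, 111, 456]
L3: h(535,111)=(535*31+111)%997=744 h(456,456)=(456*31+456)%997=634 -> [744, 634]
L4: h(744,634)=(744*31+634)%997=767 -> [767]

Answer: 767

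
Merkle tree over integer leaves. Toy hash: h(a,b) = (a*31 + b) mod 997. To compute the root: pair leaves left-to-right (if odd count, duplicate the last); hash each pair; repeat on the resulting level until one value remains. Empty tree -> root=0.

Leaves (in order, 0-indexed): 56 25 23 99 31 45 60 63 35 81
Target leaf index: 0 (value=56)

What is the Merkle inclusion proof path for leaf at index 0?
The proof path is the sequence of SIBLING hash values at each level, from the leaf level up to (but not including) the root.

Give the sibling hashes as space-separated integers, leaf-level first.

Answer: 25 812 208 575

Derivation:
L0 (leaves): [56, 25, 23, 99, 31, 45, 60, 63, 35, 81], target index=0
L1: h(56,25)=(56*31+25)%997=764 [pair 0] h(23,99)=(23*31+99)%997=812 [pair 1] h(31,45)=(31*31+45)%997=9 [pair 2] h(60,63)=(60*31+63)%997=926 [pair 3] h(35,81)=(35*31+81)%997=169 [pair 4] -> [764, 812, 9, 926, 169]
  Sibling for proof at L0: 25
L2: h(764,812)=(764*31+812)%997=568 [pair 0] h(9,926)=(9*31+926)%997=208 [pair 1] h(169,169)=(169*31+169)%997=423 [pair 2] -> [568, 208, 423]
  Sibling for proof at L1: 812
L3: h(568,208)=(568*31+208)%997=867 [pair 0] h(423,423)=(423*31+423)%997=575 [pair 1] -> [867, 575]
  Sibling for proof at L2: 208
L4: h(867,575)=(867*31+575)%997=533 [pair 0] -> [533]
  Sibling for proof at L3: 575
Root: 533
Proof path (sibling hashes from leaf to root): [25, 812, 208, 575]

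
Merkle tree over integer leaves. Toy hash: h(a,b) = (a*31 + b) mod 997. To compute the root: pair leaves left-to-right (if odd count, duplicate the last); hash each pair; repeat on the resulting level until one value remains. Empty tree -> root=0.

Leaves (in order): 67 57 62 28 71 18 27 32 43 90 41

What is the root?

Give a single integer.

L0: [67, 57, 62, 28, 71, 18, 27, 32, 43, 90, 41]
L1: h(67,57)=(67*31+57)%997=140 h(62,28)=(62*31+28)%997=953 h(71,18)=(71*31+18)%997=225 h(27,32)=(27*31+32)%997=869 h(43,90)=(43*31+90)%997=426 h(41,41)=(41*31+41)%997=315 -> [140, 953, 225, 869, 426, 315]
L2: h(140,953)=(140*31+953)%997=308 h(225,869)=(225*31+869)%997=865 h(426,315)=(426*31+315)%997=560 -> [308, 865, 560]
L3: h(308,865)=(308*31+865)%997=443 h(560,560)=(560*31+560)%997=971 -> [443, 971]
L4: h(443,971)=(443*31+971)%997=746 -> [746]

Answer: 746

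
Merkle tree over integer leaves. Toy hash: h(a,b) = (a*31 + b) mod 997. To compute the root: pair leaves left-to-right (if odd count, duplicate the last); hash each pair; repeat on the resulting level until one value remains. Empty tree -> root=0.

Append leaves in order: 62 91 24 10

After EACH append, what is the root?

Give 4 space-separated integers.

After append 62 (leaves=[62]):
  L0: [62]
  root=62
After append 91 (leaves=[62, 91]):
  L0: [62, 91]
  L1: h(62,91)=(62*31+91)%997=19 -> [19]
  root=19
After append 24 (leaves=[62, 91, 24]):
  L0: [62, 91, 24]
  L1: h(62,91)=(62*31+91)%997=19 h(24,24)=(24*31+24)%997=768 -> [19, 768]
  L2: h(19,768)=(19*31+768)%997=360 -> [360]
  root=360
After append 10 (leaves=[62, 91, 24, 10]):
  L0: [62, 91, 24, 10]
  L1: h(62,91)=(62*31+91)%997=19 h(24,10)=(24*31+10)%997=754 -> [19, 754]
  L2: h(19,754)=(19*31+754)%997=346 -> [346]
  root=346

Answer: 62 19 360 346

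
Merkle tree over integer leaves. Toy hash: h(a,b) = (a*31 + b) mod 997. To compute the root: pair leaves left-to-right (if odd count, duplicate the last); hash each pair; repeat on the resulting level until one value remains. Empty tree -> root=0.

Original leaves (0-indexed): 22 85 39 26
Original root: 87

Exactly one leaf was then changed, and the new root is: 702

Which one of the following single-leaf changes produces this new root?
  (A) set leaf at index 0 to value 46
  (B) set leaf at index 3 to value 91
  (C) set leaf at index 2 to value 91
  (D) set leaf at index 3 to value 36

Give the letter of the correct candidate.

Original leaves: [22, 85, 39, 26]
Target new root: 702
Try each candidate change and compute the resulting root:
Candidate A: set leaf[0] = 46 -> leaves = [46, 85, 39, 26]
  L0: [46, 85, 39, 26]
  L1: h(46,85)=(46*31+85)%997=514 h(39,26)=(39*31+26)%997=238 -> [514, 238]
  L2: h(514,238)=(514*31+238)%997=220 -> [220]
  root = 220 != target 702
Candidate B: set leaf[3] = 91 -> leaves = [22, 85, 39, 91]
  L0: [22, 85, 39, 91]
  L1: h(22,85)=(22*31+85)%997=767 h(39,91)=(39*31+91)%997=303 -> [767, 303]
  L2: h(767,303)=(767*31+303)%997=152 -> [152]
  root = 152 != target 702
Candidate C: set leaf[2] = 91 -> leaves = [22, 85, 91, 26]
  L0: [22, 85, 91, 26]
  L1: h(22,85)=(22*31+85)%997=767 h(91,26)=(91*31+26)%997=853 -> [767, 853]
  L2: h(767,853)=(767*31+853)%997=702 -> [702]
  root = 702 == target 702  ** MATCH **
Candidate D: set leaf[3] = 36 -> leaves = [22, 85, 39, 36]
  L0: [22, 85, 39, 36]
  L1: h(22,85)=(22*31+85)%997=767 h(39,36)=(39*31+36)%997=248 -> [767, 248]
  L2: h(767,248)=(767*31+248)%997=97 -> [97]
  root = 97 != target 702
Candidate C produces the target root.

Answer: C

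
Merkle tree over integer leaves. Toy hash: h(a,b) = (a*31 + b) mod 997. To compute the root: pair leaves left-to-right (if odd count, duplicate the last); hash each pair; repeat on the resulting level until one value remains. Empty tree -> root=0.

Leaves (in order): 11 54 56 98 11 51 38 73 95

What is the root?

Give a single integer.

L0: [11, 54, 56, 98, 11, 51, 38, 73, 95]
L1: h(11,54)=(11*31+54)%997=395 h(56,98)=(56*31+98)%997=837 h(11,51)=(11*31+51)%997=392 h(38,73)=(38*31+73)%997=254 h(95,95)=(95*31+95)%997=49 -> [395, 837, 392, 254, 49]
L2: h(395,837)=(395*31+837)%997=121 h(392,254)=(392*31+254)%997=442 h(49,49)=(49*31+49)%997=571 -> [121, 442, 571]
L3: h(121,442)=(121*31+442)%997=205 h(571,571)=(571*31+571)%997=326 -> [205, 326]
L4: h(205,326)=(205*31+326)%997=699 -> [699]

Answer: 699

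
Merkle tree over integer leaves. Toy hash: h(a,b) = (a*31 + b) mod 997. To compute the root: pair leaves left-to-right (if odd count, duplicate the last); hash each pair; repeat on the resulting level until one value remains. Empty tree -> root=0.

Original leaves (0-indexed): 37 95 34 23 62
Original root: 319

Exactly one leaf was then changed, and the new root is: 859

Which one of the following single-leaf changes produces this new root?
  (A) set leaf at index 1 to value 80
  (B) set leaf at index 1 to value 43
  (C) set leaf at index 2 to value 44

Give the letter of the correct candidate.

Original leaves: [37, 95, 34, 23, 62]
Target new root: 859
Try each candidate change and compute the resulting root:
Candidate A: set leaf[1] = 80 -> leaves = [37, 80, 34, 23, 62]
  L0: [37, 80, 34, 23, 62]
  L1: h(37,80)=(37*31+80)%997=230 h(34,23)=(34*31+23)%997=80 h(62,62)=(62*31+62)%997=987 -> [230, 80, 987]
  L2: h(230,80)=(230*31+80)%997=231 h(987,987)=(987*31+987)%997=677 -> [231, 677]
  L3: h(231,677)=(231*31+677)%997=859 -> [859]
  root = 859 == target 859  ** MATCH **
Candidate B: set leaf[1] = 43 -> leaves = [37, 43, 34, 23, 62]
  L0: [37, 43, 34, 23, 62]
  L1: h(37,43)=(37*31+43)%997=193 h(34,23)=(34*31+23)%997=80 h(62,62)=(62*31+62)%997=987 -> [193, 80, 987]
  L2: h(193,80)=(193*31+80)%997=81 h(987,987)=(987*31+987)%997=677 -> [81, 677]
  L3: h(81,677)=(81*31+677)%997=197 -> [197]
  root = 197 != target 859
Candidate C: set leaf[2] = 44 -> leaves = [37, 95, 44, 23, 62]
  L0: [37, 95, 44, 23, 62]
  L1: h(37,95)=(37*31+95)%997=245 h(44,23)=(44*31+23)%997=390 h(62,62)=(62*31+62)%997=987 -> [245, 390, 987]
  L2: h(245,390)=(245*31+390)%997=9 h(987,987)=(987*31+987)%997=677 -> [9, 677]
  L3: h(9,677)=(9*31+677)%997=956 -> [956]
  root = 956 != target 859
Candidate A produces the target root.

Answer: A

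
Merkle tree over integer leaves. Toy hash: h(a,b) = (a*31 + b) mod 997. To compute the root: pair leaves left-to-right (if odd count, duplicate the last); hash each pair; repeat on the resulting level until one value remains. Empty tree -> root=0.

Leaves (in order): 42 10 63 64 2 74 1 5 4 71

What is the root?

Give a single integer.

Answer: 61

Derivation:
L0: [42, 10, 63, 64, 2, 74, 1, 5, 4, 71]
L1: h(42,10)=(42*31+10)%997=315 h(63,64)=(63*31+64)%997=23 h(2,74)=(2*31+74)%997=136 h(1,5)=(1*31+5)%997=36 h(4,71)=(4*31+71)%997=195 -> [315, 23, 136, 36, 195]
L2: h(315,23)=(315*31+23)%997=815 h(136,36)=(136*31+36)%997=264 h(195,195)=(195*31+195)%997=258 -> [815, 264, 258]
L3: h(815,264)=(815*31+264)%997=604 h(258,258)=(258*31+258)%997=280 -> [604, 280]
L4: h(604,280)=(604*31+280)%997=61 -> [61]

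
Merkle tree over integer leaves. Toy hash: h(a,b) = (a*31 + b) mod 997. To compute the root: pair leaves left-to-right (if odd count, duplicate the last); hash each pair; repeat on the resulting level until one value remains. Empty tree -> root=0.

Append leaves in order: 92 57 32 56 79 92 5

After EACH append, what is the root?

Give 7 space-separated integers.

After append 92 (leaves=[92]):
  L0: [92]
  root=92
After append 57 (leaves=[92, 57]):
  L0: [92, 57]
  L1: h(92,57)=(92*31+57)%997=915 -> [915]
  root=915
After append 32 (leaves=[92, 57, 32]):
  L0: [92, 57, 32]
  L1: h(92,57)=(92*31+57)%997=915 h(32,32)=(32*31+32)%997=27 -> [915, 27]
  L2: h(915,27)=(915*31+27)%997=476 -> [476]
  root=476
After append 56 (leaves=[92, 57, 32, 56]):
  L0: [92, 57, 32, 56]
  L1: h(92,57)=(92*31+57)%997=915 h(32,56)=(32*31+56)%997=51 -> [915, 51]
  L2: h(915,51)=(915*31+51)%997=500 -> [500]
  root=500
After append 79 (leaves=[92, 57, 32, 56, 79]):
  L0: [92, 57, 32, 56, 79]
  L1: h(92,57)=(92*31+57)%997=915 h(32,56)=(32*31+56)%997=51 h(79,79)=(79*31+79)%997=534 -> [915, 51, 534]
  L2: h(915,51)=(915*31+51)%997=500 h(534,534)=(534*31+534)%997=139 -> [500, 139]
  L3: h(500,139)=(500*31+139)%997=684 -> [684]
  root=684
After append 92 (leaves=[92, 57, 32, 56, 79, 92]):
  L0: [92, 57, 32, 56, 79, 92]
  L1: h(92,57)=(92*31+57)%997=915 h(32,56)=(32*31+56)%997=51 h(79,92)=(79*31+92)%997=547 -> [915, 51, 547]
  L2: h(915,51)=(915*31+51)%997=500 h(547,547)=(547*31+547)%997=555 -> [500, 555]
  L3: h(500,555)=(500*31+555)%997=103 -> [103]
  root=103
After append 5 (leaves=[92, 57, 32, 56, 79, 92, 5]):
  L0: [92, 57, 32, 56, 79, 92, 5]
  L1: h(92,57)=(92*31+57)%997=915 h(32,56)=(32*31+56)%997=51 h(79,92)=(79*31+92)%997=547 h(5,5)=(5*31+5)%997=160 -> [915, 51, 547, 160]
  L2: h(915,51)=(915*31+51)%997=500 h(547,160)=(547*31+160)%997=168 -> [500, 168]
  L3: h(500,168)=(500*31+168)%997=713 -> [713]
  root=713

Answer: 92 915 476 500 684 103 713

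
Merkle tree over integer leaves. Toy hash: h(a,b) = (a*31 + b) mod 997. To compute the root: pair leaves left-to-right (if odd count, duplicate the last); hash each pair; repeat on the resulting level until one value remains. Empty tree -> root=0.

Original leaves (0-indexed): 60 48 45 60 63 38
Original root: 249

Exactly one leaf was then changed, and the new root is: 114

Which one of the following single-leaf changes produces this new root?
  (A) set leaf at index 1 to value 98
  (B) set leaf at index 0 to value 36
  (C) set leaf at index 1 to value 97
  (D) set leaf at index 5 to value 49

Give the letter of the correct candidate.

Original leaves: [60, 48, 45, 60, 63, 38]
Target new root: 114
Try each candidate change and compute the resulting root:
Candidate A: set leaf[1] = 98 -> leaves = [60, 98, 45, 60, 63, 38]
  L0: [60, 98, 45, 60, 63, 38]
  L1: h(60,98)=(60*31+98)%997=961 h(45,60)=(45*31+60)%997=458 h(63,38)=(63*31+38)%997=994 -> [961, 458, 994]
  L2: h(961,458)=(961*31+458)%997=339 h(994,994)=(994*31+994)%997=901 -> [339, 901]
  L3: h(339,901)=(339*31+901)%997=443 -> [443]
  root = 443 != target 114
Candidate B: set leaf[0] = 36 -> leaves = [36, 48, 45, 60, 63, 38]
  L0: [36, 48, 45, 60, 63, 38]
  L1: h(36,48)=(36*31+48)%997=167 h(45,60)=(45*31+60)%997=458 h(63,38)=(63*31+38)%997=994 -> [167, 458, 994]
  L2: h(167,458)=(167*31+458)%997=650 h(994,994)=(994*31+994)%997=901 -> [650, 901]
  L3: h(650,901)=(650*31+901)%997=114 -> [114]
  root = 114 == target 114  ** MATCH **
Candidate C: set leaf[1] = 97 -> leaves = [60, 97, 45, 60, 63, 38]
  L0: [60, 97, 45, 60, 63, 38]
  L1: h(60,97)=(60*31+97)%997=960 h(45,60)=(45*31+60)%997=458 h(63,38)=(63*31+38)%997=994 -> [960, 458, 994]
  L2: h(960,458)=(960*31+458)%997=308 h(994,994)=(994*31+994)%997=901 -> [308, 901]
  L3: h(308,901)=(308*31+901)%997=479 -> [479]
  root = 479 != target 114
Candidate D: set leaf[5] = 49 -> leaves = [60, 48, 45, 60, 63, 49]
  L0: [60, 48, 45, 60, 63, 49]
  L1: h(60,48)=(60*31+48)%997=911 h(45,60)=(45*31+60)%997=458 h(63,49)=(63*31+49)%997=8 -> [911, 458, 8]
  L2: h(911,458)=(911*31+458)%997=783 h(8,8)=(8*31+8)%997=256 -> [783, 256]
  L3: h(783,256)=(783*31+256)%997=601 -> [601]
  root = 601 != target 114
Candidate B produces the target root.

Answer: B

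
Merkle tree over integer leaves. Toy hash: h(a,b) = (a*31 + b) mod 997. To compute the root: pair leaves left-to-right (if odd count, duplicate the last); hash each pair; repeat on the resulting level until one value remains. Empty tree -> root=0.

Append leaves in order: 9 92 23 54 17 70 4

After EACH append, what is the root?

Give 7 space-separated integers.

Answer: 9 371 273 304 910 612 143

Derivation:
After append 9 (leaves=[9]):
  L0: [9]
  root=9
After append 92 (leaves=[9, 92]):
  L0: [9, 92]
  L1: h(9,92)=(9*31+92)%997=371 -> [371]
  root=371
After append 23 (leaves=[9, 92, 23]):
  L0: [9, 92, 23]
  L1: h(9,92)=(9*31+92)%997=371 h(23,23)=(23*31+23)%997=736 -> [371, 736]
  L2: h(371,736)=(371*31+736)%997=273 -> [273]
  root=273
After append 54 (leaves=[9, 92, 23, 54]):
  L0: [9, 92, 23, 54]
  L1: h(9,92)=(9*31+92)%997=371 h(23,54)=(23*31+54)%997=767 -> [371, 767]
  L2: h(371,767)=(371*31+767)%997=304 -> [304]
  root=304
After append 17 (leaves=[9, 92, 23, 54, 17]):
  L0: [9, 92, 23, 54, 17]
  L1: h(9,92)=(9*31+92)%997=371 h(23,54)=(23*31+54)%997=767 h(17,17)=(17*31+17)%997=544 -> [371, 767, 544]
  L2: h(371,767)=(371*31+767)%997=304 h(544,544)=(544*31+544)%997=459 -> [304, 459]
  L3: h(304,459)=(304*31+459)%997=910 -> [910]
  root=910
After append 70 (leaves=[9, 92, 23, 54, 17, 70]):
  L0: [9, 92, 23, 54, 17, 70]
  L1: h(9,92)=(9*31+92)%997=371 h(23,54)=(23*31+54)%997=767 h(17,70)=(17*31+70)%997=597 -> [371, 767, 597]
  L2: h(371,767)=(371*31+767)%997=304 h(597,597)=(597*31+597)%997=161 -> [304, 161]
  L3: h(304,161)=(304*31+161)%997=612 -> [612]
  root=612
After append 4 (leaves=[9, 92, 23, 54, 17, 70, 4]):
  L0: [9, 92, 23, 54, 17, 70, 4]
  L1: h(9,92)=(9*31+92)%997=371 h(23,54)=(23*31+54)%997=767 h(17,70)=(17*31+70)%997=597 h(4,4)=(4*31+4)%997=128 -> [371, 767, 597, 128]
  L2: h(371,767)=(371*31+767)%997=304 h(597,128)=(597*31+128)%997=689 -> [304, 689]
  L3: h(304,689)=(304*31+689)%997=143 -> [143]
  root=143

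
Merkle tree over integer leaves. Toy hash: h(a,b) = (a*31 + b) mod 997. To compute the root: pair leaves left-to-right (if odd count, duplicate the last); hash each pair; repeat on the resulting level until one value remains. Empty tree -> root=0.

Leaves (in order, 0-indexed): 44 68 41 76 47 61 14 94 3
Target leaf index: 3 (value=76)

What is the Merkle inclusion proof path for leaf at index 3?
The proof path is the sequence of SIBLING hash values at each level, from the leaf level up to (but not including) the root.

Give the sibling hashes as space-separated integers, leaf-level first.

L0 (leaves): [44, 68, 41, 76, 47, 61, 14, 94, 3], target index=3
L1: h(44,68)=(44*31+68)%997=435 [pair 0] h(41,76)=(41*31+76)%997=350 [pair 1] h(47,61)=(47*31+61)%997=521 [pair 2] h(14,94)=(14*31+94)%997=528 [pair 3] h(3,3)=(3*31+3)%997=96 [pair 4] -> [435, 350, 521, 528, 96]
  Sibling for proof at L0: 41
L2: h(435,350)=(435*31+350)%997=874 [pair 0] h(521,528)=(521*31+528)%997=727 [pair 1] h(96,96)=(96*31+96)%997=81 [pair 2] -> [874, 727, 81]
  Sibling for proof at L1: 435
L3: h(874,727)=(874*31+727)%997=902 [pair 0] h(81,81)=(81*31+81)%997=598 [pair 1] -> [902, 598]
  Sibling for proof at L2: 727
L4: h(902,598)=(902*31+598)%997=644 [pair 0] -> [644]
  Sibling for proof at L3: 598
Root: 644
Proof path (sibling hashes from leaf to root): [41, 435, 727, 598]

Answer: 41 435 727 598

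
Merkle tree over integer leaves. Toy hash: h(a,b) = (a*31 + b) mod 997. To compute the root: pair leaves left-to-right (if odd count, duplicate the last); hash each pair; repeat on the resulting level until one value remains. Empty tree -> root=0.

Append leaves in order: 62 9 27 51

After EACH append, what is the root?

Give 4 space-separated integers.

After append 62 (leaves=[62]):
  L0: [62]
  root=62
After append 9 (leaves=[62, 9]):
  L0: [62, 9]
  L1: h(62,9)=(62*31+9)%997=934 -> [934]
  root=934
After append 27 (leaves=[62, 9, 27]):
  L0: [62, 9, 27]
  L1: h(62,9)=(62*31+9)%997=934 h(27,27)=(27*31+27)%997=864 -> [934, 864]
  L2: h(934,864)=(934*31+864)%997=905 -> [905]
  root=905
After append 51 (leaves=[62, 9, 27, 51]):
  L0: [62, 9, 27, 51]
  L1: h(62,9)=(62*31+9)%997=934 h(27,51)=(27*31+51)%997=888 -> [934, 888]
  L2: h(934,888)=(934*31+888)%997=929 -> [929]
  root=929

Answer: 62 934 905 929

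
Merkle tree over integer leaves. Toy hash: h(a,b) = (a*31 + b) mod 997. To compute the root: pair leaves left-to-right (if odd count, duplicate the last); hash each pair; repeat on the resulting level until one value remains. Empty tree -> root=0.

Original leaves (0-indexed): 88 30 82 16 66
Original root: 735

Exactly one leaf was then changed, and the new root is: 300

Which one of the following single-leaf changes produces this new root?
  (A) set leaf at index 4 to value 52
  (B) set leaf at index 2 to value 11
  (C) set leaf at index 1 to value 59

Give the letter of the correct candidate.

Answer: B

Derivation:
Original leaves: [88, 30, 82, 16, 66]
Target new root: 300
Try each candidate change and compute the resulting root:
Candidate A: set leaf[4] = 52 -> leaves = [88, 30, 82, 16, 52]
  L0: [88, 30, 82, 16, 52]
  L1: h(88,30)=(88*31+30)%997=764 h(82,16)=(82*31+16)%997=564 h(52,52)=(52*31+52)%997=667 -> [764, 564, 667]
  L2: h(764,564)=(764*31+564)%997=320 h(667,667)=(667*31+667)%997=407 -> [320, 407]
  L3: h(320,407)=(320*31+407)%997=357 -> [357]
  root = 357 != target 300
Candidate B: set leaf[2] = 11 -> leaves = [88, 30, 11, 16, 66]
  L0: [88, 30, 11, 16, 66]
  L1: h(88,30)=(88*31+30)%997=764 h(11,16)=(11*31+16)%997=357 h(66,66)=(66*31+66)%997=118 -> [764, 357, 118]
  L2: h(764,357)=(764*31+357)%997=113 h(118,118)=(118*31+118)%997=785 -> [113, 785]
  L3: h(113,785)=(113*31+785)%997=300 -> [300]
  root = 300 == target 300  ** MATCH **
Candidate C: set leaf[1] = 59 -> leaves = [88, 59, 82, 16, 66]
  L0: [88, 59, 82, 16, 66]
  L1: h(88,59)=(88*31+59)%997=793 h(82,16)=(82*31+16)%997=564 h(66,66)=(66*31+66)%997=118 -> [793, 564, 118]
  L2: h(793,564)=(793*31+564)%997=222 h(118,118)=(118*31+118)%997=785 -> [222, 785]
  L3: h(222,785)=(222*31+785)%997=688 -> [688]
  root = 688 != target 300
Candidate B produces the target root.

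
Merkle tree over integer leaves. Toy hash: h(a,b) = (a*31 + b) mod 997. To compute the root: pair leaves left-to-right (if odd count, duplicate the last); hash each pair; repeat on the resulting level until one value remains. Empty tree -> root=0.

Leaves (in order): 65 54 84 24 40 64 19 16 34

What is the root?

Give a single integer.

Answer: 345

Derivation:
L0: [65, 54, 84, 24, 40, 64, 19, 16, 34]
L1: h(65,54)=(65*31+54)%997=75 h(84,24)=(84*31+24)%997=634 h(40,64)=(40*31+64)%997=307 h(19,16)=(19*31+16)%997=605 h(34,34)=(34*31+34)%997=91 -> [75, 634, 307, 605, 91]
L2: h(75,634)=(75*31+634)%997=965 h(307,605)=(307*31+605)%997=152 h(91,91)=(91*31+91)%997=918 -> [965, 152, 918]
L3: h(965,152)=(965*31+152)%997=157 h(918,918)=(918*31+918)%997=463 -> [157, 463]
L4: h(157,463)=(157*31+463)%997=345 -> [345]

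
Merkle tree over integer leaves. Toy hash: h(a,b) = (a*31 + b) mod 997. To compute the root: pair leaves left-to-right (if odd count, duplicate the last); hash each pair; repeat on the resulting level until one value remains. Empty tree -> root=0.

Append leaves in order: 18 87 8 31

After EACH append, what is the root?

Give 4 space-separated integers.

Answer: 18 645 311 334

Derivation:
After append 18 (leaves=[18]):
  L0: [18]
  root=18
After append 87 (leaves=[18, 87]):
  L0: [18, 87]
  L1: h(18,87)=(18*31+87)%997=645 -> [645]
  root=645
After append 8 (leaves=[18, 87, 8]):
  L0: [18, 87, 8]
  L1: h(18,87)=(18*31+87)%997=645 h(8,8)=(8*31+8)%997=256 -> [645, 256]
  L2: h(645,256)=(645*31+256)%997=311 -> [311]
  root=311
After append 31 (leaves=[18, 87, 8, 31]):
  L0: [18, 87, 8, 31]
  L1: h(18,87)=(18*31+87)%997=645 h(8,31)=(8*31+31)%997=279 -> [645, 279]
  L2: h(645,279)=(645*31+279)%997=334 -> [334]
  root=334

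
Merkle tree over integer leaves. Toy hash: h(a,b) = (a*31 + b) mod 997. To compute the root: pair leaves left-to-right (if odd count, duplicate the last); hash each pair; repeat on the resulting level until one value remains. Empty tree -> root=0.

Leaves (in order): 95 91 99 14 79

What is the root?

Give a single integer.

Answer: 374

Derivation:
L0: [95, 91, 99, 14, 79]
L1: h(95,91)=(95*31+91)%997=45 h(99,14)=(99*31+14)%997=92 h(79,79)=(79*31+79)%997=534 -> [45, 92, 534]
L2: h(45,92)=(45*31+92)%997=490 h(534,534)=(534*31+534)%997=139 -> [490, 139]
L3: h(490,139)=(490*31+139)%997=374 -> [374]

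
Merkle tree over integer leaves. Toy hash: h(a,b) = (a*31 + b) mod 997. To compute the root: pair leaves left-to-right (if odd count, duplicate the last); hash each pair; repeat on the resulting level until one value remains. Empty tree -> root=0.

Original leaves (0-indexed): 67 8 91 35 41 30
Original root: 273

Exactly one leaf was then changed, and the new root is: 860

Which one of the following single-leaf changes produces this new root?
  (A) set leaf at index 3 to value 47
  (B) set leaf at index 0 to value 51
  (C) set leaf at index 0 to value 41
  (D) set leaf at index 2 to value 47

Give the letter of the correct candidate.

Answer: D

Derivation:
Original leaves: [67, 8, 91, 35, 41, 30]
Target new root: 860
Try each candidate change and compute the resulting root:
Candidate A: set leaf[3] = 47 -> leaves = [67, 8, 91, 47, 41, 30]
  L0: [67, 8, 91, 47, 41, 30]
  L1: h(67,8)=(67*31+8)%997=91 h(91,47)=(91*31+47)%997=874 h(41,30)=(41*31+30)%997=304 -> [91, 874, 304]
  L2: h(91,874)=(91*31+874)%997=704 h(304,304)=(304*31+304)%997=755 -> [704, 755]
  L3: h(704,755)=(704*31+755)%997=645 -> [645]
  root = 645 != target 860
Candidate B: set leaf[0] = 51 -> leaves = [51, 8, 91, 35, 41, 30]
  L0: [51, 8, 91, 35, 41, 30]
  L1: h(51,8)=(51*31+8)%997=592 h(91,35)=(91*31+35)%997=862 h(41,30)=(41*31+30)%997=304 -> [592, 862, 304]
  L2: h(592,862)=(592*31+862)%997=271 h(304,304)=(304*31+304)%997=755 -> [271, 755]
  L3: h(271,755)=(271*31+755)%997=183 -> [183]
  root = 183 != target 860
Candidate C: set leaf[0] = 41 -> leaves = [41, 8, 91, 35, 41, 30]
  L0: [41, 8, 91, 35, 41, 30]
  L1: h(41,8)=(41*31+8)%997=282 h(91,35)=(91*31+35)%997=862 h(41,30)=(41*31+30)%997=304 -> [282, 862, 304]
  L2: h(282,862)=(282*31+862)%997=631 h(304,304)=(304*31+304)%997=755 -> [631, 755]
  L3: h(631,755)=(631*31+755)%997=376 -> [376]
  root = 376 != target 860
Candidate D: set leaf[2] = 47 -> leaves = [67, 8, 47, 35, 41, 30]
  L0: [67, 8, 47, 35, 41, 30]
  L1: h(67,8)=(67*31+8)%997=91 h(47,35)=(47*31+35)%997=495 h(41,30)=(41*31+30)%997=304 -> [91, 495, 304]
  L2: h(91,495)=(91*31+495)%997=325 h(304,304)=(304*31+304)%997=755 -> [325, 755]
  L3: h(325,755)=(325*31+755)%997=860 -> [860]
  root = 860 == target 860  ** MATCH **
Candidate D produces the target root.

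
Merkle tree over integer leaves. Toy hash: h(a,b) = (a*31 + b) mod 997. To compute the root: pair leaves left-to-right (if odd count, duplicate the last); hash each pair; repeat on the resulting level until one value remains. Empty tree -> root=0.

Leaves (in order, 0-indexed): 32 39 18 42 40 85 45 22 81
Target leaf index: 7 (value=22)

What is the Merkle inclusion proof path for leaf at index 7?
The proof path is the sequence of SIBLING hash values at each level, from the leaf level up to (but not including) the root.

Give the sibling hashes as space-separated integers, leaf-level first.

L0 (leaves): [32, 39, 18, 42, 40, 85, 45, 22, 81], target index=7
L1: h(32,39)=(32*31+39)%997=34 [pair 0] h(18,42)=(18*31+42)%997=600 [pair 1] h(40,85)=(40*31+85)%997=328 [pair 2] h(45,22)=(45*31+22)%997=420 [pair 3] h(81,81)=(81*31+81)%997=598 [pair 4] -> [34, 600, 328, 420, 598]
  Sibling for proof at L0: 45
L2: h(34,600)=(34*31+600)%997=657 [pair 0] h(328,420)=(328*31+420)%997=618 [pair 1] h(598,598)=(598*31+598)%997=193 [pair 2] -> [657, 618, 193]
  Sibling for proof at L1: 328
L3: h(657,618)=(657*31+618)%997=48 [pair 0] h(193,193)=(193*31+193)%997=194 [pair 1] -> [48, 194]
  Sibling for proof at L2: 657
L4: h(48,194)=(48*31+194)%997=685 [pair 0] -> [685]
  Sibling for proof at L3: 194
Root: 685
Proof path (sibling hashes from leaf to root): [45, 328, 657, 194]

Answer: 45 328 657 194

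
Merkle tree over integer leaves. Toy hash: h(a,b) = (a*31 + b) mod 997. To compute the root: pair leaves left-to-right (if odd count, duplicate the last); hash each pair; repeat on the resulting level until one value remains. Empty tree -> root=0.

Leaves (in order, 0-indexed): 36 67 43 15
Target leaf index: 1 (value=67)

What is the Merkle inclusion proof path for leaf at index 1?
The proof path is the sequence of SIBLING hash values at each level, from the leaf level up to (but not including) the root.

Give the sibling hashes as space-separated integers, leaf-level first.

Answer: 36 351

Derivation:
L0 (leaves): [36, 67, 43, 15], target index=1
L1: h(36,67)=(36*31+67)%997=186 [pair 0] h(43,15)=(43*31+15)%997=351 [pair 1] -> [186, 351]
  Sibling for proof at L0: 36
L2: h(186,351)=(186*31+351)%997=135 [pair 0] -> [135]
  Sibling for proof at L1: 351
Root: 135
Proof path (sibling hashes from leaf to root): [36, 351]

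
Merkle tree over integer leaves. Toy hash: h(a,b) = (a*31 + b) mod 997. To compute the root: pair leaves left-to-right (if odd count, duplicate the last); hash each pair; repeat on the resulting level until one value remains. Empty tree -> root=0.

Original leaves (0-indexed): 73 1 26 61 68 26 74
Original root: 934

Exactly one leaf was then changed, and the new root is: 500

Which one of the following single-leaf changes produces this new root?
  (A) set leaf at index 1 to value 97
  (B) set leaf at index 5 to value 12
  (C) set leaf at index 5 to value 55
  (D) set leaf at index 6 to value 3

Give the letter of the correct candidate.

Original leaves: [73, 1, 26, 61, 68, 26, 74]
Target new root: 500
Try each candidate change and compute the resulting root:
Candidate A: set leaf[1] = 97 -> leaves = [73, 97, 26, 61, 68, 26, 74]
  L0: [73, 97, 26, 61, 68, 26, 74]
  L1: h(73,97)=(73*31+97)%997=366 h(26,61)=(26*31+61)%997=867 h(68,26)=(68*31+26)%997=140 h(74,74)=(74*31+74)%997=374 -> [366, 867, 140, 374]
  L2: h(366,867)=(366*31+867)%997=249 h(140,374)=(140*31+374)%997=726 -> [249, 726]
  L3: h(249,726)=(249*31+726)%997=469 -> [469]
  root = 469 != target 500
Candidate B: set leaf[5] = 12 -> leaves = [73, 1, 26, 61, 68, 12, 74]
  L0: [73, 1, 26, 61, 68, 12, 74]
  L1: h(73,1)=(73*31+1)%997=270 h(26,61)=(26*31+61)%997=867 h(68,12)=(68*31+12)%997=126 h(74,74)=(74*31+74)%997=374 -> [270, 867, 126, 374]
  L2: h(270,867)=(270*31+867)%997=264 h(126,374)=(126*31+374)%997=292 -> [264, 292]
  L3: h(264,292)=(264*31+292)%997=500 -> [500]
  root = 500 == target 500  ** MATCH **
Candidate C: set leaf[5] = 55 -> leaves = [73, 1, 26, 61, 68, 55, 74]
  L0: [73, 1, 26, 61, 68, 55, 74]
  L1: h(73,1)=(73*31+1)%997=270 h(26,61)=(26*31+61)%997=867 h(68,55)=(68*31+55)%997=169 h(74,74)=(74*31+74)%997=374 -> [270, 867, 169, 374]
  L2: h(270,867)=(270*31+867)%997=264 h(169,374)=(169*31+374)%997=628 -> [264, 628]
  L3: h(264,628)=(264*31+628)%997=836 -> [836]
  root = 836 != target 500
Candidate D: set leaf[6] = 3 -> leaves = [73, 1, 26, 61, 68, 26, 3]
  L0: [73, 1, 26, 61, 68, 26, 3]
  L1: h(73,1)=(73*31+1)%997=270 h(26,61)=(26*31+61)%997=867 h(68,26)=(68*31+26)%997=140 h(3,3)=(3*31+3)%997=96 -> [270, 867, 140, 96]
  L2: h(270,867)=(270*31+867)%997=264 h(140,96)=(140*31+96)%997=448 -> [264, 448]
  L3: h(264,448)=(264*31+448)%997=656 -> [656]
  root = 656 != target 500
Candidate B produces the target root.

Answer: B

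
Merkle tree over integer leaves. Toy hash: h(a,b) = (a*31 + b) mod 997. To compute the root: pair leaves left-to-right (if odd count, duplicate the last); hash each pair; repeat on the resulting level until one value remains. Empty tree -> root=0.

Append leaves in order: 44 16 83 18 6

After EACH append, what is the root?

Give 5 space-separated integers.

After append 44 (leaves=[44]):
  L0: [44]
  root=44
After append 16 (leaves=[44, 16]):
  L0: [44, 16]
  L1: h(44,16)=(44*31+16)%997=383 -> [383]
  root=383
After append 83 (leaves=[44, 16, 83]):
  L0: [44, 16, 83]
  L1: h(44,16)=(44*31+16)%997=383 h(83,83)=(83*31+83)%997=662 -> [383, 662]
  L2: h(383,662)=(383*31+662)%997=571 -> [571]
  root=571
After append 18 (leaves=[44, 16, 83, 18]):
  L0: [44, 16, 83, 18]
  L1: h(44,16)=(44*31+16)%997=383 h(83,18)=(83*31+18)%997=597 -> [383, 597]
  L2: h(383,597)=(383*31+597)%997=506 -> [506]
  root=506
After append 6 (leaves=[44, 16, 83, 18, 6]):
  L0: [44, 16, 83, 18, 6]
  L1: h(44,16)=(44*31+16)%997=383 h(83,18)=(83*31+18)%997=597 h(6,6)=(6*31+6)%997=192 -> [383, 597, 192]
  L2: h(383,597)=(383*31+597)%997=506 h(192,192)=(192*31+192)%997=162 -> [506, 162]
  L3: h(506,162)=(506*31+162)%997=893 -> [893]
  root=893

Answer: 44 383 571 506 893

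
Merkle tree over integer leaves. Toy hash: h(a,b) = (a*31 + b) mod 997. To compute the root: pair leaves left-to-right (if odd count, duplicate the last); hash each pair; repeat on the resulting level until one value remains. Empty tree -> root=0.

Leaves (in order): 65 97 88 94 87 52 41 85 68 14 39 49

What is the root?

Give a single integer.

Answer: 652

Derivation:
L0: [65, 97, 88, 94, 87, 52, 41, 85, 68, 14, 39, 49]
L1: h(65,97)=(65*31+97)%997=118 h(88,94)=(88*31+94)%997=828 h(87,52)=(87*31+52)%997=755 h(41,85)=(41*31+85)%997=359 h(68,14)=(68*31+14)%997=128 h(39,49)=(39*31+49)%997=261 -> [118, 828, 755, 359, 128, 261]
L2: h(118,828)=(118*31+828)%997=498 h(755,359)=(755*31+359)%997=833 h(128,261)=(128*31+261)%997=241 -> [498, 833, 241]
L3: h(498,833)=(498*31+833)%997=319 h(241,241)=(241*31+241)%997=733 -> [319, 733]
L4: h(319,733)=(319*31+733)%997=652 -> [652]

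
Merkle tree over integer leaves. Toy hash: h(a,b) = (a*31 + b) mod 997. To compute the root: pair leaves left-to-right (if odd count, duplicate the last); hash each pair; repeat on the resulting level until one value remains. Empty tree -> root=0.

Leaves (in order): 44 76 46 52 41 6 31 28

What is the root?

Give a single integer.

L0: [44, 76, 46, 52, 41, 6, 31, 28]
L1: h(44,76)=(44*31+76)%997=443 h(46,52)=(46*31+52)%997=481 h(41,6)=(41*31+6)%997=280 h(31,28)=(31*31+28)%997=989 -> [443, 481, 280, 989]
L2: h(443,481)=(443*31+481)%997=256 h(280,989)=(280*31+989)%997=696 -> [256, 696]
L3: h(256,696)=(256*31+696)%997=656 -> [656]

Answer: 656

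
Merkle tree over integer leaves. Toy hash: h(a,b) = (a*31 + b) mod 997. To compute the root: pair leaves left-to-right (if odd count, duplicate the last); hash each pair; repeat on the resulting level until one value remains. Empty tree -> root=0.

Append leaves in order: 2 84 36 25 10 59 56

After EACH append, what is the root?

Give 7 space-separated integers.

Answer: 2 146 693 682 475 49 475

Derivation:
After append 2 (leaves=[2]):
  L0: [2]
  root=2
After append 84 (leaves=[2, 84]):
  L0: [2, 84]
  L1: h(2,84)=(2*31+84)%997=146 -> [146]
  root=146
After append 36 (leaves=[2, 84, 36]):
  L0: [2, 84, 36]
  L1: h(2,84)=(2*31+84)%997=146 h(36,36)=(36*31+36)%997=155 -> [146, 155]
  L2: h(146,155)=(146*31+155)%997=693 -> [693]
  root=693
After append 25 (leaves=[2, 84, 36, 25]):
  L0: [2, 84, 36, 25]
  L1: h(2,84)=(2*31+84)%997=146 h(36,25)=(36*31+25)%997=144 -> [146, 144]
  L2: h(146,144)=(146*31+144)%997=682 -> [682]
  root=682
After append 10 (leaves=[2, 84, 36, 25, 10]):
  L0: [2, 84, 36, 25, 10]
  L1: h(2,84)=(2*31+84)%997=146 h(36,25)=(36*31+25)%997=144 h(10,10)=(10*31+10)%997=320 -> [146, 144, 320]
  L2: h(146,144)=(146*31+144)%997=682 h(320,320)=(320*31+320)%997=270 -> [682, 270]
  L3: h(682,270)=(682*31+270)%997=475 -> [475]
  root=475
After append 59 (leaves=[2, 84, 36, 25, 10, 59]):
  L0: [2, 84, 36, 25, 10, 59]
  L1: h(2,84)=(2*31+84)%997=146 h(36,25)=(36*31+25)%997=144 h(10,59)=(10*31+59)%997=369 -> [146, 144, 369]
  L2: h(146,144)=(146*31+144)%997=682 h(369,369)=(369*31+369)%997=841 -> [682, 841]
  L3: h(682,841)=(682*31+841)%997=49 -> [49]
  root=49
After append 56 (leaves=[2, 84, 36, 25, 10, 59, 56]):
  L0: [2, 84, 36, 25, 10, 59, 56]
  L1: h(2,84)=(2*31+84)%997=146 h(36,25)=(36*31+25)%997=144 h(10,59)=(10*31+59)%997=369 h(56,56)=(56*31+56)%997=795 -> [146, 144, 369, 795]
  L2: h(146,144)=(146*31+144)%997=682 h(369,795)=(369*31+795)%997=270 -> [682, 270]
  L3: h(682,270)=(682*31+270)%997=475 -> [475]
  root=475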